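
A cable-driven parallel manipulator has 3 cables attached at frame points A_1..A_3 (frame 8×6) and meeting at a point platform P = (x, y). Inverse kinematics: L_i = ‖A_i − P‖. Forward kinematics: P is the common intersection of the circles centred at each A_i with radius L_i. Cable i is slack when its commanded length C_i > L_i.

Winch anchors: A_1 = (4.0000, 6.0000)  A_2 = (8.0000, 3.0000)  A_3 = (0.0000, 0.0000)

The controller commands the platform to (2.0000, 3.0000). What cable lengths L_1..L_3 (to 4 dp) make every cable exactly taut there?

(3.6056, 6.0000, 3.6056)

L_1: Δ = A_1−P = (2.0000, 3.0000) → ‖Δ‖ = √13.0000 = 3.6056
L_2: Δ = A_2−P = (6.0000, 0.0000) → ‖Δ‖ = √36.0000 = 6.0000
L_3: Δ = A_3−P = (-2.0000, -3.0000) → ‖Δ‖ = √13.0000 = 3.6056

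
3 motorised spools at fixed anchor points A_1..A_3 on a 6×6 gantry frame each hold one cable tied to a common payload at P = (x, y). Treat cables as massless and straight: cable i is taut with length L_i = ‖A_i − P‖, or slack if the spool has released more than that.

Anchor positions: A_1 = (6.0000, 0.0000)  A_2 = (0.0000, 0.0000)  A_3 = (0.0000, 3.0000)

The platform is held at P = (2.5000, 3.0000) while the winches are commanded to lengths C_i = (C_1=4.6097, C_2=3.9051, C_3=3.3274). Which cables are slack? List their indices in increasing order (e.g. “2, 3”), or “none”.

3

cable 1: √((3.5000)²+(-3.0000)²)=4.6098, C_1=4.6097: taut
cable 2: √((-2.5000)²+(-3.0000)²)=3.9051, C_2=3.9051: taut
cable 3: √((-2.5000)²+(0.0000)²)=2.5000, C_3=3.3274: slack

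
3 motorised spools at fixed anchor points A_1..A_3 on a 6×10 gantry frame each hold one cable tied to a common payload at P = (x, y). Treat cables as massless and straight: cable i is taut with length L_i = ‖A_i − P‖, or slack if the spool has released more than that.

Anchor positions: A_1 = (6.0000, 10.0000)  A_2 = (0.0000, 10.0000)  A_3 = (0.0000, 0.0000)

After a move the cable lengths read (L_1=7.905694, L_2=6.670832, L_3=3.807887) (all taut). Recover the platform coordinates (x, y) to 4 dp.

(1.5000, 3.5000)

circle eqns → linear via eq_j − eq_1; set k_j = A_j·A_j − L_j²
k_1 = 36.0000+100.0000−62.5000 = 73.5000
12.0000·x + 0.0000·y = k_1−k_2 = 18.0000
12.0000·x + 20.0000·y = k_1−k_3 = 88.0000
solve first two rows → x=1.5000, y=3.5000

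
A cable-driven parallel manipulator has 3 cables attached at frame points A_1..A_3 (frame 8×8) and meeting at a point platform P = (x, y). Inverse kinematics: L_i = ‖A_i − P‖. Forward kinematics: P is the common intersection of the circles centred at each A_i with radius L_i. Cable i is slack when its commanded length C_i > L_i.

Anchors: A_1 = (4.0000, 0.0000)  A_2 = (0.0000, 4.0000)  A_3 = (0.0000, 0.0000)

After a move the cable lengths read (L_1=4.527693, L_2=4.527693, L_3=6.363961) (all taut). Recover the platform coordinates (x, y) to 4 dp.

(4.5000, 4.5000)

each cable: (A_i−P)·(A_i−P) = L_i²; let k_i = ‖A_i‖²−L_i²
k_1 = 16.0000+0.0000−20.5000 = -4.5000
row 1: 8.0000x − 8.0000y = 0.0000  (k_2=-4.5000)
row 2: 8.0000x + 0.0000y = 36.0000  (k_3=-40.5000)
Cramer on rows 1–2 → x = 4.5000, y = 4.5000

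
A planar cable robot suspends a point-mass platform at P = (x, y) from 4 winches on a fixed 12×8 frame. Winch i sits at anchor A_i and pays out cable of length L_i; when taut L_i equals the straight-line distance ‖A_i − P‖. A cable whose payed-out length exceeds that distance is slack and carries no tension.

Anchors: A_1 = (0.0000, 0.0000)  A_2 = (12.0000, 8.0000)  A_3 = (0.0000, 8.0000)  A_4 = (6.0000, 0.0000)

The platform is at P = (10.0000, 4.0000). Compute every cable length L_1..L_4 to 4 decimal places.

cable 1: Δx=-10.0000, Δy=-4.0000; L_1 = √(Δx²+Δy²) = 10.7703
cable 2: Δx=2.0000, Δy=4.0000; L_2 = √(Δx²+Δy²) = 4.4721
cable 3: Δx=-10.0000, Δy=4.0000; L_3 = √(Δx²+Δy²) = 10.7703
cable 4: Δx=-4.0000, Δy=-4.0000; L_4 = √(Δx²+Δy²) = 5.6569

(10.7703, 4.4721, 10.7703, 5.6569)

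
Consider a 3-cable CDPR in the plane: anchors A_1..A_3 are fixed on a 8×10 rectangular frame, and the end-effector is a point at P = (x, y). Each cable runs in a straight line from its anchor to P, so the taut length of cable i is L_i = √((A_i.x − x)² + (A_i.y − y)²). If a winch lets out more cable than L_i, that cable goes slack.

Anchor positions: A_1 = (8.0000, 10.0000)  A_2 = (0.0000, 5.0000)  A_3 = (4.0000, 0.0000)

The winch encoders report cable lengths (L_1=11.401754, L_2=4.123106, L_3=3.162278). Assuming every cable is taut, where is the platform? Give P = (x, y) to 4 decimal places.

(1.0000, 1.0000)

expand ‖A_i−P‖²=L_i² and subtract eq 1 (c_i ≔ ‖A_i‖²−L_i²)
c_1 = 64.0000+100.0000−130.0000 = 34.0000
eq1−eq2 → [16.0000  10.0000]·P = 26.0000
eq1−eq3 → [8.0000  20.0000]·P = 28.0000
2×2 solve → P = (1.0000, 1.0000)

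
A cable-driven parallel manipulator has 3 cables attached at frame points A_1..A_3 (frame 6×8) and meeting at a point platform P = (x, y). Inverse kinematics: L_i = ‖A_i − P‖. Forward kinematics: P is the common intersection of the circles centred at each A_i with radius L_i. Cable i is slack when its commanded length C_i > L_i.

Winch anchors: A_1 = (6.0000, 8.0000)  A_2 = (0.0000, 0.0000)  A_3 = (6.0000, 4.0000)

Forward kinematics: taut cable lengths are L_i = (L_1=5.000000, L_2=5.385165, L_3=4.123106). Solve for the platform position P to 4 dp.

(2.0000, 5.0000)

each cable: (A_i−P)·(A_i−P) = L_i²; let k_i = ‖A_i‖²−L_i²
k_1 = 36.0000+64.0000−25.0000 = 75.0000
row 1: 12.0000x + 16.0000y = 104.0000  (k_2=-29.0000)
row 2: 0.0000x + 8.0000y = 40.0000  (k_3=35.0000)
Cramer on rows 1–2 → x = 2.0000, y = 5.0000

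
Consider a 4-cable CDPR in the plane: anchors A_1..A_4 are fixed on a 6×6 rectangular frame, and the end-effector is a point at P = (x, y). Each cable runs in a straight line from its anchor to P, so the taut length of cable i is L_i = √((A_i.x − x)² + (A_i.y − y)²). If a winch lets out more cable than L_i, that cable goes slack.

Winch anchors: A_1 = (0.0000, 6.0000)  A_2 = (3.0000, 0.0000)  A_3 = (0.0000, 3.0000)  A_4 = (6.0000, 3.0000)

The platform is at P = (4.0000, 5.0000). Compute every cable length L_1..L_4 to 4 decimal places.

cable 1: Δx=-4.0000, Δy=1.0000; L_1 = √(Δx²+Δy²) = 4.1231
cable 2: Δx=-1.0000, Δy=-5.0000; L_2 = √(Δx²+Δy²) = 5.0990
cable 3: Δx=-4.0000, Δy=-2.0000; L_3 = √(Δx²+Δy²) = 4.4721
cable 4: Δx=2.0000, Δy=-2.0000; L_4 = √(Δx²+Δy²) = 2.8284

(4.1231, 5.0990, 4.4721, 2.8284)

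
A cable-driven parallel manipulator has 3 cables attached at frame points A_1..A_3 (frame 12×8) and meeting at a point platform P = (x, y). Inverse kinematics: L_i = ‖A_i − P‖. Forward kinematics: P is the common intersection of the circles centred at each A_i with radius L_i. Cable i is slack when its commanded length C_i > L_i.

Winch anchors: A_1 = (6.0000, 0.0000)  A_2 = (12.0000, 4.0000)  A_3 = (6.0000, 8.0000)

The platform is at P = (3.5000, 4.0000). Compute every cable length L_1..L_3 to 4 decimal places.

L_1: Δ = A_1−P = (2.5000, -4.0000) → ‖Δ‖ = √22.2500 = 4.7170
L_2: Δ = A_2−P = (8.5000, 0.0000) → ‖Δ‖ = √72.2500 = 8.5000
L_3: Δ = A_3−P = (2.5000, 4.0000) → ‖Δ‖ = √22.2500 = 4.7170

(4.7170, 8.5000, 4.7170)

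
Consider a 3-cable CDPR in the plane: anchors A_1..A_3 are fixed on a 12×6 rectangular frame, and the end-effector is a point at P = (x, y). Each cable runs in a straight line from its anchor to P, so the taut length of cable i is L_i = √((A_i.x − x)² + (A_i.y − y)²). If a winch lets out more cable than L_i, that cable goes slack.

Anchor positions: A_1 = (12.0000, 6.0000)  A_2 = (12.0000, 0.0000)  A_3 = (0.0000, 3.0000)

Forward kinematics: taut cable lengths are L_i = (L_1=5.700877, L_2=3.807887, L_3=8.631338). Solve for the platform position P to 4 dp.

each cable: (A_i−P)·(A_i−P) = L_i²; let c_i = ‖A_i‖²−L_i²
c_1 = 144.0000+36.0000−32.5000 = 147.5000
row 1: 0.0000x + 12.0000y = 18.0000  (c_2=129.5000)
row 2: 24.0000x + 6.0000y = 213.0000  (c_3=-65.5000)
Cramer on rows 1–2 → x = 8.5000, y = 1.5000

(8.5000, 1.5000)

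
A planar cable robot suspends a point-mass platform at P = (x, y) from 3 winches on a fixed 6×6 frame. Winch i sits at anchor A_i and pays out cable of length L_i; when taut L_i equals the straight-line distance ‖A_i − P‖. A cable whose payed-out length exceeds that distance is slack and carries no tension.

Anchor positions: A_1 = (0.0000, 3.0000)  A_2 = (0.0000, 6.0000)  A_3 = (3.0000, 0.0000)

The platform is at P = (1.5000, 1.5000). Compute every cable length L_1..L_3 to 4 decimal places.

(2.1213, 4.7434, 2.1213)

L_1: Δ = A_1−P = (-1.5000, 1.5000) → ‖Δ‖ = √4.5000 = 2.1213
L_2: Δ = A_2−P = (-1.5000, 4.5000) → ‖Δ‖ = √22.5000 = 4.7434
L_3: Δ = A_3−P = (1.5000, -1.5000) → ‖Δ‖ = √4.5000 = 2.1213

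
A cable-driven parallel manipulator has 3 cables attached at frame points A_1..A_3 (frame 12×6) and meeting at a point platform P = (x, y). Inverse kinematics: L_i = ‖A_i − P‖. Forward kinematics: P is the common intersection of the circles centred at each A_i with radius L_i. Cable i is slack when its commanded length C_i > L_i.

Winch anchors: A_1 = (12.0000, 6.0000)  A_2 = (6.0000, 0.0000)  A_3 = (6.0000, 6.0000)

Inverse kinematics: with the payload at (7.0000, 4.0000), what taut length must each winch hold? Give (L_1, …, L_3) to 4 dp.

L_1: Δ = A_1−P = (5.0000, 2.0000) → ‖Δ‖ = √29.0000 = 5.3852
L_2: Δ = A_2−P = (-1.0000, -4.0000) → ‖Δ‖ = √17.0000 = 4.1231
L_3: Δ = A_3−P = (-1.0000, 2.0000) → ‖Δ‖ = √5.0000 = 2.2361

(5.3852, 4.1231, 2.2361)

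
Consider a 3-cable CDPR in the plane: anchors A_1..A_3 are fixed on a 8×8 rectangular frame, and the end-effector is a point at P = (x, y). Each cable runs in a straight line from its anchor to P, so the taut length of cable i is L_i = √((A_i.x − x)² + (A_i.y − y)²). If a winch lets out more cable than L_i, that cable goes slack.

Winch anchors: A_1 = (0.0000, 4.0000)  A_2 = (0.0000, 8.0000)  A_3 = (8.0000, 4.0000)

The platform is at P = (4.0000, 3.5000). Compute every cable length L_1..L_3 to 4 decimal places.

(4.0311, 6.0208, 4.0311)

cable 1: Δx=-4.0000, Δy=0.5000; L_1 = √(Δx²+Δy²) = 4.0311
cable 2: Δx=-4.0000, Δy=4.5000; L_2 = √(Δx²+Δy²) = 6.0208
cable 3: Δx=4.0000, Δy=0.5000; L_3 = √(Δx²+Δy²) = 4.0311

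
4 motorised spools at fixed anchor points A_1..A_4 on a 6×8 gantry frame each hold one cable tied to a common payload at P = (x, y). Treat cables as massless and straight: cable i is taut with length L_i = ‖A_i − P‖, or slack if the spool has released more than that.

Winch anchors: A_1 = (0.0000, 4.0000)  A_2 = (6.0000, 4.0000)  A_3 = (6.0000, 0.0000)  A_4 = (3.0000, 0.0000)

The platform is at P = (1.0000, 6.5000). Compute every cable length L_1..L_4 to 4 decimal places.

L_1 = √((0.0000−1.0000)² + (4.0000−6.5000)²) = 2.6926
L_2 = √((6.0000−1.0000)² + (4.0000−6.5000)²) = 5.5902
L_3 = √((6.0000−1.0000)² + (0.0000−6.5000)²) = 8.2006
L_4 = √((3.0000−1.0000)² + (0.0000−6.5000)²) = 6.8007

(2.6926, 5.5902, 8.2006, 6.8007)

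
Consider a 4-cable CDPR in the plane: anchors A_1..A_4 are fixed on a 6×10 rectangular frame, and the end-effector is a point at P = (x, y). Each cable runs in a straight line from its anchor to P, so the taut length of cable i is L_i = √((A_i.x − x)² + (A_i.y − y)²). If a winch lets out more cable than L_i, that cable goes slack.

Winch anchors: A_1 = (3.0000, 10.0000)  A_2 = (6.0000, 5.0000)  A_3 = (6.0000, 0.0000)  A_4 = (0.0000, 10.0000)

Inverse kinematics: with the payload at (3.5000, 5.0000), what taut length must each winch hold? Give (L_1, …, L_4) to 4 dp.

(5.0249, 2.5000, 5.5902, 6.1033)

L_1: Δ = A_1−P = (-0.5000, 5.0000) → ‖Δ‖ = √25.2500 = 5.0249
L_2: Δ = A_2−P = (2.5000, 0.0000) → ‖Δ‖ = √6.2500 = 2.5000
L_3: Δ = A_3−P = (2.5000, -5.0000) → ‖Δ‖ = √31.2500 = 5.5902
L_4: Δ = A_4−P = (-3.5000, 5.0000) → ‖Δ‖ = √37.2500 = 6.1033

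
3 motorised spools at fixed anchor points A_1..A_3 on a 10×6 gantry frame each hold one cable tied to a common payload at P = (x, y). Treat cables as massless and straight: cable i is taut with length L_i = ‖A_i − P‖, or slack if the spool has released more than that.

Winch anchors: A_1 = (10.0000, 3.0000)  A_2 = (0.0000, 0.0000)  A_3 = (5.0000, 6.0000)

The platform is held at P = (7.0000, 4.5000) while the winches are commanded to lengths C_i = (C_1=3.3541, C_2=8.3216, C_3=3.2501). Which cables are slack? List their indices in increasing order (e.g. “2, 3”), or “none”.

cable 1: √((3.0000)²+(-1.5000)²)=3.3541, C_1=3.3541: taut
cable 2: √((-7.0000)²+(-4.5000)²)=8.3217, C_2=8.3216: taut
cable 3: √((-2.0000)²+(1.5000)²)=2.5000, C_3=3.2501: slack

3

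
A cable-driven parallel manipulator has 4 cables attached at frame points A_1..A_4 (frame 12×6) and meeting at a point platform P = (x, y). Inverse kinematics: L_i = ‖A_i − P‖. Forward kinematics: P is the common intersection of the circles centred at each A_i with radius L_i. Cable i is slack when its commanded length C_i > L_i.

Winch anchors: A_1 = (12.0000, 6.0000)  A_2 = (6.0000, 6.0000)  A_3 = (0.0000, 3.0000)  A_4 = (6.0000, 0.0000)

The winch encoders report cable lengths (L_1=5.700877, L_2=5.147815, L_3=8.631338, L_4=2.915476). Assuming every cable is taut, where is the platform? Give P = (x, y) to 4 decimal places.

expand ‖A_i−P‖²=L_i² and subtract eq 1 (k_i ≔ ‖A_i‖²−L_i²)
k_1 = 144.0000+36.0000−32.5000 = 147.5000
eq1−eq2 → [12.0000  0.0000]·P = 102.0000
eq1−eq3 → [24.0000  6.0000]·P = 213.0000
eq1−eq4 → [12.0000  12.0000]·P = 120.0000
2×2 solve → P = (8.5000, 1.5000)
check cable 4: ‖A_4−P‖² = 8.5000 ≈ L_4² = 8.5000 ✓

(8.5000, 1.5000)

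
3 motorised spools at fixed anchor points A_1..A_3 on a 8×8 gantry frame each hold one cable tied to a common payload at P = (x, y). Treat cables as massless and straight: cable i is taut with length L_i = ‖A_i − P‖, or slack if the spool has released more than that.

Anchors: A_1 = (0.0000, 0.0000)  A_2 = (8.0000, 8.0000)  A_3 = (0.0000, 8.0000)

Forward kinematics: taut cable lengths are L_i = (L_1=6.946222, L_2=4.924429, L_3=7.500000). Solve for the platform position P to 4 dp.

circle eqns → linear via eq_j − eq_1; set q_j = A_j·A_j − L_j²
q_1 = 0.0000+0.0000−48.2500 = -48.2500
-16.0000·x − 16.0000·y = q_1−q_2 = -152.0000
0.0000·x − 16.0000·y = q_1−q_3 = -56.0000
solve first two rows → x=6.0000, y=3.5000

(6.0000, 3.5000)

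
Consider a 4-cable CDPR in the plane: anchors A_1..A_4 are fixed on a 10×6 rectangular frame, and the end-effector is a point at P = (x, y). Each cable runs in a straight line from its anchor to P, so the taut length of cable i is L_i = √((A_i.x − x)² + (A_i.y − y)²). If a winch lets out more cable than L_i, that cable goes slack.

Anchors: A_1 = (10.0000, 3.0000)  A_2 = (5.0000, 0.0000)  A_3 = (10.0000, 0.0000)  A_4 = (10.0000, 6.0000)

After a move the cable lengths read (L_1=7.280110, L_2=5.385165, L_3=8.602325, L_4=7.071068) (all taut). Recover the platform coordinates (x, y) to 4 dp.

circle eqns → linear via eq_j − eq_1; set q_j = A_j·A_j − L_j²
q_1 = 100.0000+9.0000−53.0000 = 56.0000
10.0000·x + 6.0000·y = q_1−q_2 = 60.0000
0.0000·x + 6.0000·y = q_1−q_3 = 30.0000
0.0000·x − 6.0000·y = q_1−q_4 = -30.0000
solve first two rows → x=3.0000, y=5.0000
check cable 4: ‖A_4−P‖² = 50.0000 ≈ L_4² = 50.0000 ✓

(3.0000, 5.0000)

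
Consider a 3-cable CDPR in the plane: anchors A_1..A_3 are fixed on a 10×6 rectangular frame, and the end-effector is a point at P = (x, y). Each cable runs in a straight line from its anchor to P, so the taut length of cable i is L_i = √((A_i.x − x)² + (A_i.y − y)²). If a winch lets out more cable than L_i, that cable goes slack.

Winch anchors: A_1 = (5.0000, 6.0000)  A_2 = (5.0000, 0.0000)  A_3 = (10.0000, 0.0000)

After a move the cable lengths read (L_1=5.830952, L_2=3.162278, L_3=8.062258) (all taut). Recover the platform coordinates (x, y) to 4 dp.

each cable: (A_i−P)·(A_i−P) = L_i²; let q_i = ‖A_i‖²−L_i²
q_1 = 25.0000+36.0000−34.0000 = 27.0000
row 1: 0.0000x + 12.0000y = 12.0000  (q_2=15.0000)
row 2: -10.0000x + 12.0000y = -8.0000  (q_3=35.0000)
Cramer on rows 1–2 → x = 2.0000, y = 1.0000

(2.0000, 1.0000)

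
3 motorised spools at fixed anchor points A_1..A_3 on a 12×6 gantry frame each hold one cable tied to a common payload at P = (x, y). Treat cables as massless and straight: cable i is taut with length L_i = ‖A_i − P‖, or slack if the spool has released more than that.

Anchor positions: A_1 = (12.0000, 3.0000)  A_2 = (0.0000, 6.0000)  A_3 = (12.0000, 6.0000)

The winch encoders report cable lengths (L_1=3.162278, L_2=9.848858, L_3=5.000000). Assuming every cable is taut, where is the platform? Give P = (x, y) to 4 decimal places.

circle eqns → linear via eq_j − eq_1; set c_j = A_j·A_j − L_j²
c_1 = 144.0000+9.0000−10.0000 = 143.0000
24.0000·x − 6.0000·y = c_1−c_2 = 204.0000
0.0000·x − 6.0000·y = c_1−c_3 = -12.0000
solve first two rows → x=9.0000, y=2.0000

(9.0000, 2.0000)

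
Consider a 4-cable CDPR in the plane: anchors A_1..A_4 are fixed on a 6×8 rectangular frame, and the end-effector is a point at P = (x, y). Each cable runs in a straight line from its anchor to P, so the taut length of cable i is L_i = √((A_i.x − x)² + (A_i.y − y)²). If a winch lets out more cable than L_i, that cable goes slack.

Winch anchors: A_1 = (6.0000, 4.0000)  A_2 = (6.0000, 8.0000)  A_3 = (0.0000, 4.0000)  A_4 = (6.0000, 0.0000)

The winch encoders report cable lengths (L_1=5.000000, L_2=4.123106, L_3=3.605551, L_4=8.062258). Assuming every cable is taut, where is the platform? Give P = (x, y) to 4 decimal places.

each cable: (A_i−P)·(A_i−P) = L_i²; let k_i = ‖A_i‖²−L_i²
k_1 = 36.0000+16.0000−25.0000 = 27.0000
row 1: 0.0000x − 8.0000y = -56.0000  (k_2=83.0000)
row 2: 12.0000x + 0.0000y = 24.0000  (k_3=3.0000)
row 3: 0.0000x + 8.0000y = 56.0000  (k_4=-29.0000)
Cramer on rows 1–2 → x = 2.0000, y = 7.0000
check cable 4: ‖A_4−P‖² = 65.0000 ≈ L_4² = 65.0000 ✓

(2.0000, 7.0000)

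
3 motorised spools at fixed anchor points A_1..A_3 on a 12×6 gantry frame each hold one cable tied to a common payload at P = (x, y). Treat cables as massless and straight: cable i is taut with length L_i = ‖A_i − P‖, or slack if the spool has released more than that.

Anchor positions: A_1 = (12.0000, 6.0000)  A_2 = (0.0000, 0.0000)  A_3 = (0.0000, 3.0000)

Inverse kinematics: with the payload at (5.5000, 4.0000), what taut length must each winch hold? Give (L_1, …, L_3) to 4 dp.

(6.8007, 6.8007, 5.5902)

L_1: Δ = A_1−P = (6.5000, 2.0000) → ‖Δ‖ = √46.2500 = 6.8007
L_2: Δ = A_2−P = (-5.5000, -4.0000) → ‖Δ‖ = √46.2500 = 6.8007
L_3: Δ = A_3−P = (-5.5000, -1.0000) → ‖Δ‖ = √31.2500 = 5.5902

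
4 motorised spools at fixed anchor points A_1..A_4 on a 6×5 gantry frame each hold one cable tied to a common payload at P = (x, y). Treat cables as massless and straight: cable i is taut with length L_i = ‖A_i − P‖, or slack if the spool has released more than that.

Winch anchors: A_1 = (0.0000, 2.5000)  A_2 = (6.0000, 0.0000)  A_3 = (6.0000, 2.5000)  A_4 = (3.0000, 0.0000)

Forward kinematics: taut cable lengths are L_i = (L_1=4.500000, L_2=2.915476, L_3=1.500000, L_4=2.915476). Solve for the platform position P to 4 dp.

(4.5000, 2.5000)

expand ‖A_i−P‖²=L_i² and subtract eq 1 (q_i ≔ ‖A_i‖²−L_i²)
q_1 = 0.0000+6.2500−20.2500 = -14.0000
eq1−eq2 → [-12.0000  5.0000]·P = -41.5000
eq1−eq3 → [-12.0000  0.0000]·P = -54.0000
eq1−eq4 → [-6.0000  5.0000]·P = -14.5000
2×2 solve → P = (4.5000, 2.5000)
check cable 4: ‖A_4−P‖² = 8.5000 ≈ L_4² = 8.5000 ✓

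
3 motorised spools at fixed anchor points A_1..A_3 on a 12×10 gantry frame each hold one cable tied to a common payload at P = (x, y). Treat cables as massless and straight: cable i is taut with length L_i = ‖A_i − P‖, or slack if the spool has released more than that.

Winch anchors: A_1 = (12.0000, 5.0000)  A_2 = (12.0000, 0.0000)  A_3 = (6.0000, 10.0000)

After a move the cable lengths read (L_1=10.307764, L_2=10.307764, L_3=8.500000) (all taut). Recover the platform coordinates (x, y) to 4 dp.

each cable: (A_i−P)·(A_i−P) = L_i²; let q_i = ‖A_i‖²−L_i²
q_1 = 144.0000+25.0000−106.2500 = 62.7500
row 1: 0.0000x + 10.0000y = 25.0000  (q_2=37.7500)
row 2: 12.0000x − 10.0000y = -1.0000  (q_3=63.7500)
Cramer on rows 1–2 → x = 2.0000, y = 2.5000

(2.0000, 2.5000)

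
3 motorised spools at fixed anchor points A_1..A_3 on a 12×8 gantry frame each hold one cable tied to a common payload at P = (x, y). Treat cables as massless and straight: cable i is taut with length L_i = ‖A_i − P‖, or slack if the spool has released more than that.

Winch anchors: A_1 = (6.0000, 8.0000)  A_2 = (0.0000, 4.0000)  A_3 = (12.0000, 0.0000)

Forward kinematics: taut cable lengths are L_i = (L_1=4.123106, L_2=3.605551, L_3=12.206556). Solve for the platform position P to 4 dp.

(2.0000, 7.0000)

each cable: (A_i−P)·(A_i−P) = L_i²; let c_i = ‖A_i‖²−L_i²
c_1 = 36.0000+64.0000−17.0000 = 83.0000
row 1: 12.0000x + 8.0000y = 80.0000  (c_2=3.0000)
row 2: -12.0000x + 16.0000y = 88.0000  (c_3=-5.0000)
Cramer on rows 1–2 → x = 2.0000, y = 7.0000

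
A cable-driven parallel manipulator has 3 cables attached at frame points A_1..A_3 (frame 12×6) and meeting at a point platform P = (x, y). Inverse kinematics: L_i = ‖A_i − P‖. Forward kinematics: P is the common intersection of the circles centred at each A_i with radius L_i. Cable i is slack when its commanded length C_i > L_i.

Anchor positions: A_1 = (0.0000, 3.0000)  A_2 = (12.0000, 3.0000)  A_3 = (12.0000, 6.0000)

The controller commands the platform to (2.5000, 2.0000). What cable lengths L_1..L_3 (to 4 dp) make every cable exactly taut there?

cable 1: Δx=-2.5000, Δy=1.0000; L_1 = √(Δx²+Δy²) = 2.6926
cable 2: Δx=9.5000, Δy=1.0000; L_2 = √(Δx²+Δy²) = 9.5525
cable 3: Δx=9.5000, Δy=4.0000; L_3 = √(Δx²+Δy²) = 10.3078

(2.6926, 9.5525, 10.3078)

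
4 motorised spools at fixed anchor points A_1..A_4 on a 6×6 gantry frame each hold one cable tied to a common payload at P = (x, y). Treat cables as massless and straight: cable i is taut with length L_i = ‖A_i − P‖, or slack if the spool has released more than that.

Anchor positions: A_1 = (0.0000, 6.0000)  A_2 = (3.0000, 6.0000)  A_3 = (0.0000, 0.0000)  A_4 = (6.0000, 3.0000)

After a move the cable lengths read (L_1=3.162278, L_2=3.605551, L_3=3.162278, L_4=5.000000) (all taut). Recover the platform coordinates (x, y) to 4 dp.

circle eqns → linear via eq_j − eq_1; set q_j = A_j·A_j − L_j²
q_1 = 0.0000+36.0000−10.0000 = 26.0000
-6.0000·x + 0.0000·y = q_1−q_2 = -6.0000
0.0000·x + 12.0000·y = q_1−q_3 = 36.0000
-12.0000·x + 6.0000·y = q_1−q_4 = 6.0000
solve first two rows → x=1.0000, y=3.0000
check cable 4: ‖A_4−P‖² = 25.0000 ≈ L_4² = 25.0000 ✓

(1.0000, 3.0000)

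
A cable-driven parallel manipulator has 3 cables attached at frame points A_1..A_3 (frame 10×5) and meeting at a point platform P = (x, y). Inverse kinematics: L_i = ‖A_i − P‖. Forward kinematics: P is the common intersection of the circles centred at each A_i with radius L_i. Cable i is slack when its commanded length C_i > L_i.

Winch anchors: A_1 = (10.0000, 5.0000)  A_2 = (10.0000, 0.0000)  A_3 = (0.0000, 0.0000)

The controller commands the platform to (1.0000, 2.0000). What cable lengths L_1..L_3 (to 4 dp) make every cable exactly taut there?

cable 1: Δx=9.0000, Δy=3.0000; L_1 = √(Δx²+Δy²) = 9.4868
cable 2: Δx=9.0000, Δy=-2.0000; L_2 = √(Δx²+Δy²) = 9.2195
cable 3: Δx=-1.0000, Δy=-2.0000; L_3 = √(Δx²+Δy²) = 2.2361

(9.4868, 9.2195, 2.2361)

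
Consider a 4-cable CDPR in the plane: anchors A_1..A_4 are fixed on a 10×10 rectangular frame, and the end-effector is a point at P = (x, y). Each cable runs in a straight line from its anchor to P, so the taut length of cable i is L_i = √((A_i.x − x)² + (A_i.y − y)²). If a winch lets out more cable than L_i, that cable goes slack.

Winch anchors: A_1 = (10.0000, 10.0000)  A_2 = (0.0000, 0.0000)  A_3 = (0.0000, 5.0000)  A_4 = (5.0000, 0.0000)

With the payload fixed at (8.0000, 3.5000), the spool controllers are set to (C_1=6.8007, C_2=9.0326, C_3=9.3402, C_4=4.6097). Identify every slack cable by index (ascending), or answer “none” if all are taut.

2, 3

i=1: geometric 6.8007 vs commanded 6.8007 ⇒ taut
i=2: geometric 8.7321 vs commanded 9.0326 ⇒ slack
i=3: geometric 8.1394 vs commanded 9.3402 ⇒ slack
i=4: geometric 4.6098 vs commanded 4.6097 ⇒ taut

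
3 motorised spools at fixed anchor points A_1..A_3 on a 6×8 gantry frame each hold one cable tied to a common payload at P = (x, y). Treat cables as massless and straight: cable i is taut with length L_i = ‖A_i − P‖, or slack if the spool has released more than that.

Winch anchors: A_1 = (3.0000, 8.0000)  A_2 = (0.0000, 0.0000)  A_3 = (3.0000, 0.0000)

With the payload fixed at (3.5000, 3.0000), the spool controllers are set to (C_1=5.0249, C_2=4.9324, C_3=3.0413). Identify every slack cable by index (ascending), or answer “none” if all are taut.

cable 1: √((-0.5000)²+(5.0000)²)=5.0249, C_1=5.0249: taut
cable 2: √((-3.5000)²+(-3.0000)²)=4.6098, C_2=4.9324: slack
cable 3: √((-0.5000)²+(-3.0000)²)=3.0414, C_3=3.0413: taut

2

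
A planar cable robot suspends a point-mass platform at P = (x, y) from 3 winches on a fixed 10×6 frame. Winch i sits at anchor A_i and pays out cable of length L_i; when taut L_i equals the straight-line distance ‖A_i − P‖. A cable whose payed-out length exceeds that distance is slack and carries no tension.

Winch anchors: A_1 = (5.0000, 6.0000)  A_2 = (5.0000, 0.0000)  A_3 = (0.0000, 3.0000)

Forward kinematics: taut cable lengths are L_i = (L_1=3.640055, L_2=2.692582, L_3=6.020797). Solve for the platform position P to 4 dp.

circle eqns → linear via eq_j − eq_1; set q_j = A_j·A_j − L_j²
q_1 = 25.0000+36.0000−13.2500 = 47.7500
0.0000·x + 12.0000·y = q_1−q_2 = 30.0000
10.0000·x + 6.0000·y = q_1−q_3 = 75.0000
solve first two rows → x=6.0000, y=2.5000

(6.0000, 2.5000)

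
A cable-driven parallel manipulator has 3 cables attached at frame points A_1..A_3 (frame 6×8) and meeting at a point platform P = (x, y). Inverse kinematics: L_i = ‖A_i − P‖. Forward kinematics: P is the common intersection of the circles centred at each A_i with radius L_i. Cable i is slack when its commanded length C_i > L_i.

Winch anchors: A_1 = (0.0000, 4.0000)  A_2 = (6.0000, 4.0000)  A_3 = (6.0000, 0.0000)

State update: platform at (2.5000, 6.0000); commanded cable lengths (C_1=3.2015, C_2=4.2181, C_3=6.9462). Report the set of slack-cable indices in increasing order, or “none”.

cable 1: √((-2.5000)²+(-2.0000)²)=3.2016, C_1=3.2015: taut
cable 2: √((3.5000)²+(-2.0000)²)=4.0311, C_2=4.2181: slack
cable 3: √((3.5000)²+(-6.0000)²)=6.9462, C_3=6.9462: taut

2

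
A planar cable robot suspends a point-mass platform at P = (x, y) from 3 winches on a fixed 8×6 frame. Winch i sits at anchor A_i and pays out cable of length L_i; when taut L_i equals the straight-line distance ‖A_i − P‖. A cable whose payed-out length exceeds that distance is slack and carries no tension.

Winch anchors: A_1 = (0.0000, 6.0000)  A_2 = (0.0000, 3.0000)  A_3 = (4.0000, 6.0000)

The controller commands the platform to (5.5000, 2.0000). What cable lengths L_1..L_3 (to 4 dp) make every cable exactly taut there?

(6.8007, 5.5902, 4.2720)

cable 1: Δx=-5.5000, Δy=4.0000; L_1 = √(Δx²+Δy²) = 6.8007
cable 2: Δx=-5.5000, Δy=1.0000; L_2 = √(Δx²+Δy²) = 5.5902
cable 3: Δx=-1.5000, Δy=4.0000; L_3 = √(Δx²+Δy²) = 4.2720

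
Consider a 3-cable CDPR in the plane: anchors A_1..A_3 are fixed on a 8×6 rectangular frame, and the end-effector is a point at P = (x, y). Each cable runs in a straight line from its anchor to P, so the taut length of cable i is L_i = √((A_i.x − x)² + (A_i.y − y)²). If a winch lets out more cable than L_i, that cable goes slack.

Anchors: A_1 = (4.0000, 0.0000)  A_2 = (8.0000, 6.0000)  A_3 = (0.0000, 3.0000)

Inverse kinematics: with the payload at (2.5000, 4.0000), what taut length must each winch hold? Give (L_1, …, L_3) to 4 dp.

(4.2720, 5.8523, 2.6926)

L_1: Δ = A_1−P = (1.5000, -4.0000) → ‖Δ‖ = √18.2500 = 4.2720
L_2: Δ = A_2−P = (5.5000, 2.0000) → ‖Δ‖ = √34.2500 = 5.8523
L_3: Δ = A_3−P = (-2.5000, -1.0000) → ‖Δ‖ = √7.2500 = 2.6926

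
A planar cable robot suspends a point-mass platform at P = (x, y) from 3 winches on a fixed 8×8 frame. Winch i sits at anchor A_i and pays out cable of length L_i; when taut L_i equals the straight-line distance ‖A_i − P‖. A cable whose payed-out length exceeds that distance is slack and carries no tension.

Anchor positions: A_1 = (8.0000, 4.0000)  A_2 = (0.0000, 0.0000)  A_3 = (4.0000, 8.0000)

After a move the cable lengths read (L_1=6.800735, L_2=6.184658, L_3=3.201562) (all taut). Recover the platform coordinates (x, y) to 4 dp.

(1.5000, 6.0000)

each cable: (A_i−P)·(A_i−P) = L_i²; let q_i = ‖A_i‖²−L_i²
q_1 = 64.0000+16.0000−46.2500 = 33.7500
row 1: 16.0000x + 8.0000y = 72.0000  (q_2=-38.2500)
row 2: 8.0000x − 8.0000y = -36.0000  (q_3=69.7500)
Cramer on rows 1–2 → x = 1.5000, y = 6.0000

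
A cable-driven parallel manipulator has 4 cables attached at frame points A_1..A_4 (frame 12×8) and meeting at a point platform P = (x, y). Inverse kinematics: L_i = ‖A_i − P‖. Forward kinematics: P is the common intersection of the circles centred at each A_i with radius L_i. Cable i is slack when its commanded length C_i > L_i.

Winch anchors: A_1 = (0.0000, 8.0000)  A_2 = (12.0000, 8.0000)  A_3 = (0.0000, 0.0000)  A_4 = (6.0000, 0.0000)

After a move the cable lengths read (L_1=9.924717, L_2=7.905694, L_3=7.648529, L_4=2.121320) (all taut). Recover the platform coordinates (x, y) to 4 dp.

expand ‖A_i−P‖²=L_i² and subtract eq 1 (c_i ≔ ‖A_i‖²−L_i²)
c_1 = 0.0000+64.0000−98.5000 = -34.5000
eq1−eq2 → [-24.0000  0.0000]·P = -180.0000
eq1−eq3 → [0.0000  16.0000]·P = 24.0000
eq1−eq4 → [-12.0000  16.0000]·P = -66.0000
2×2 solve → P = (7.5000, 1.5000)
check cable 4: ‖A_4−P‖² = 4.5000 ≈ L_4² = 4.5000 ✓

(7.5000, 1.5000)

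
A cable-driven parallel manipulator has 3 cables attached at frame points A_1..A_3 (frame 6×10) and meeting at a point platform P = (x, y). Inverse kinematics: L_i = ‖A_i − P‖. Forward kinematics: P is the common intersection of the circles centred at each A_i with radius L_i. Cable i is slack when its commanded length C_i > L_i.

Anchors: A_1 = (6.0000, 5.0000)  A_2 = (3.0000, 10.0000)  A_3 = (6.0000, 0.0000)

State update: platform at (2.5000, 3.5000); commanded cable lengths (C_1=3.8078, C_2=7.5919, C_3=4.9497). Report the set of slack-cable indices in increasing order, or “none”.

2

i=1: geometric 3.8079 vs commanded 3.8078 ⇒ taut
i=2: geometric 6.5192 vs commanded 7.5919 ⇒ slack
i=3: geometric 4.9497 vs commanded 4.9497 ⇒ taut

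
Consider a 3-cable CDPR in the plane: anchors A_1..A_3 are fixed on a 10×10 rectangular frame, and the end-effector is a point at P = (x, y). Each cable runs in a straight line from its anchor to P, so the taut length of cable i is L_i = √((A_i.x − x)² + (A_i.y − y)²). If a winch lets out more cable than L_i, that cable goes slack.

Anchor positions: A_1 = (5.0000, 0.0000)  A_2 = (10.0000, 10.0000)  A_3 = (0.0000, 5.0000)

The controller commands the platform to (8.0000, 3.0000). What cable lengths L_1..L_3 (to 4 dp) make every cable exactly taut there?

(4.2426, 7.2801, 8.2462)

L_1: Δ = A_1−P = (-3.0000, -3.0000) → ‖Δ‖ = √18.0000 = 4.2426
L_2: Δ = A_2−P = (2.0000, 7.0000) → ‖Δ‖ = √53.0000 = 7.2801
L_3: Δ = A_3−P = (-8.0000, 2.0000) → ‖Δ‖ = √68.0000 = 8.2462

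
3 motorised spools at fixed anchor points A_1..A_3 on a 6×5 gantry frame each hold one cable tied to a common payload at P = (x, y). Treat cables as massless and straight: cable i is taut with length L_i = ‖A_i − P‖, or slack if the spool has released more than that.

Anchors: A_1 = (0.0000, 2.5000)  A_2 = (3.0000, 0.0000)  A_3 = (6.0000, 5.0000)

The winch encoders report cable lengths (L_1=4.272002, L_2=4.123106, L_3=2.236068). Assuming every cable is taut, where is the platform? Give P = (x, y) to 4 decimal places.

(4.0000, 4.0000)

each cable: (A_i−P)·(A_i−P) = L_i²; let k_i = ‖A_i‖²−L_i²
k_1 = 0.0000+6.2500−18.2500 = -12.0000
row 1: -6.0000x + 5.0000y = -4.0000  (k_2=-8.0000)
row 2: -12.0000x − 5.0000y = -68.0000  (k_3=56.0000)
Cramer on rows 1–2 → x = 4.0000, y = 4.0000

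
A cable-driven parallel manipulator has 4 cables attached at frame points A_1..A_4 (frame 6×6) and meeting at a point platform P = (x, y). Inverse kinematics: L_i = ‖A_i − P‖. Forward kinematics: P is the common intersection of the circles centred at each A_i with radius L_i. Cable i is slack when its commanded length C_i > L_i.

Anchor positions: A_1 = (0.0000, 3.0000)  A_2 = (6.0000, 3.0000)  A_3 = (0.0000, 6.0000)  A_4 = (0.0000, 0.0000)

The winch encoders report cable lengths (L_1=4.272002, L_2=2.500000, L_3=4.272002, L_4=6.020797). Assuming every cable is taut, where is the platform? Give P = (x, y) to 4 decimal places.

(4.0000, 4.5000)

each cable: (A_i−P)·(A_i−P) = L_i²; let q_i = ‖A_i‖²−L_i²
q_1 = 0.0000+9.0000−18.2500 = -9.2500
row 1: -12.0000x + 0.0000y = -48.0000  (q_2=38.7500)
row 2: 0.0000x − 6.0000y = -27.0000  (q_3=17.7500)
row 3: 0.0000x + 6.0000y = 27.0000  (q_4=-36.2500)
Cramer on rows 1–2 → x = 4.0000, y = 4.5000
check cable 4: ‖A_4−P‖² = 36.2500 ≈ L_4² = 36.2500 ✓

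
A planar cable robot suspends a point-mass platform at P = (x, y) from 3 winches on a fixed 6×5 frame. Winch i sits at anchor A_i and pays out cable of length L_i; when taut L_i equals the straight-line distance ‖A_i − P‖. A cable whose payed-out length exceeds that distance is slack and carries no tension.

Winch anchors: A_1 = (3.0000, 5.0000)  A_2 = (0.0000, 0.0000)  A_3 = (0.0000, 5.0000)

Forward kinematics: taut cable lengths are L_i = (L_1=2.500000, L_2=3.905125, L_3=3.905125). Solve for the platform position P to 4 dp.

(3.0000, 2.5000)

expand ‖A_i−P‖²=L_i² and subtract eq 1 (k_i ≔ ‖A_i‖²−L_i²)
k_1 = 9.0000+25.0000−6.2500 = 27.7500
eq1−eq2 → [6.0000  10.0000]·P = 43.0000
eq1−eq3 → [6.0000  0.0000]·P = 18.0000
2×2 solve → P = (3.0000, 2.5000)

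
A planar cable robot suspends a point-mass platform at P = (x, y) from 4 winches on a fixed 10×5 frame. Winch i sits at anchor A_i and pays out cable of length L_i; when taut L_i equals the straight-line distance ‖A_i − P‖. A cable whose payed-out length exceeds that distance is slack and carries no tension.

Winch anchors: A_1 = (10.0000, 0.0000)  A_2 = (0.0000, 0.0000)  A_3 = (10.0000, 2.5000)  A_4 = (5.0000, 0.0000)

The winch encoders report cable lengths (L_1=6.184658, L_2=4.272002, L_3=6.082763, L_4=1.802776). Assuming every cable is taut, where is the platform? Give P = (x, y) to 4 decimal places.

each cable: (A_i−P)·(A_i−P) = L_i²; let q_i = ‖A_i‖²−L_i²
q_1 = 100.0000+0.0000−38.2500 = 61.7500
row 1: 20.0000x + 0.0000y = 80.0000  (q_2=-18.2500)
row 2: 0.0000x − 5.0000y = -7.5000  (q_3=69.2500)
row 3: 10.0000x + 0.0000y = 40.0000  (q_4=21.7500)
Cramer on rows 1–2 → x = 4.0000, y = 1.5000
check cable 4: ‖A_4−P‖² = 3.2500 ≈ L_4² = 3.2500 ✓

(4.0000, 1.5000)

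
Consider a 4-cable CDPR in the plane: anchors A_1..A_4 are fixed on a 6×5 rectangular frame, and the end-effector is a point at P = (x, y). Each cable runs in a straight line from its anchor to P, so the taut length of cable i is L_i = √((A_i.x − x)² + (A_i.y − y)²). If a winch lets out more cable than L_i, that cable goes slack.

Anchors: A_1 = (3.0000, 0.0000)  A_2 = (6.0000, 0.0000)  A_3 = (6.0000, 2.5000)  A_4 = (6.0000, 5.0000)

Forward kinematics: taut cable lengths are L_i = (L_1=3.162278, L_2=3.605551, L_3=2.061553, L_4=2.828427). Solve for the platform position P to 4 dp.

(4.0000, 3.0000)

each cable: (A_i−P)·(A_i−P) = L_i²; let k_i = ‖A_i‖²−L_i²
k_1 = 9.0000+0.0000−10.0000 = -1.0000
row 1: -6.0000x + 0.0000y = -24.0000  (k_2=23.0000)
row 2: -6.0000x − 5.0000y = -39.0000  (k_3=38.0000)
row 3: -6.0000x − 10.0000y = -54.0000  (k_4=53.0000)
Cramer on rows 1–2 → x = 4.0000, y = 3.0000
check cable 4: ‖A_4−P‖² = 8.0000 ≈ L_4² = 8.0000 ✓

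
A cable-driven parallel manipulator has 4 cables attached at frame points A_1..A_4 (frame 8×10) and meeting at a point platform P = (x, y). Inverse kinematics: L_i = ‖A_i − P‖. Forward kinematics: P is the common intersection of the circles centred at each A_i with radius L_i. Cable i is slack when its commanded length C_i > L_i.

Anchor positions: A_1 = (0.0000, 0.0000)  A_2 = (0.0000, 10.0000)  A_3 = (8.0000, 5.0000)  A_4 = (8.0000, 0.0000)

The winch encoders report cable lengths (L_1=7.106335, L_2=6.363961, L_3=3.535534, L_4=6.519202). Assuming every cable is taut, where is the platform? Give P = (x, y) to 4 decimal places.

circle eqns → linear via eq_j − eq_1; set q_j = A_j·A_j − L_j²
q_1 = 0.0000+0.0000−50.5000 = -50.5000
0.0000·x − 20.0000·y = q_1−q_2 = -110.0000
-16.0000·x − 10.0000·y = q_1−q_3 = -127.0000
-16.0000·x + 0.0000·y = q_1−q_4 = -72.0000
solve first two rows → x=4.5000, y=5.5000
check cable 4: ‖A_4−P‖² = 42.5000 ≈ L_4² = 42.5000 ✓

(4.5000, 5.5000)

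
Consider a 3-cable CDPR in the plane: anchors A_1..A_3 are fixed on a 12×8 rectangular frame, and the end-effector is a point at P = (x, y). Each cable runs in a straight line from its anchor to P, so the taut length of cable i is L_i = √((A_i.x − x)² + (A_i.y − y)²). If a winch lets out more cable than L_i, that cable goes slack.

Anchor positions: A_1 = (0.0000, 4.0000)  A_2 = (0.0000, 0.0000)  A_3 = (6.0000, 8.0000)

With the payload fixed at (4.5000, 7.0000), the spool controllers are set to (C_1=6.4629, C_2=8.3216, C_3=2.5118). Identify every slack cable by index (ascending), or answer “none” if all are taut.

cable 1: √((-4.5000)²+(-3.0000)²)=5.4083, C_1=6.4629: slack
cable 2: √((-4.5000)²+(-7.0000)²)=8.3217, C_2=8.3216: taut
cable 3: √((1.5000)²+(1.0000)²)=1.8028, C_3=2.5118: slack

1, 3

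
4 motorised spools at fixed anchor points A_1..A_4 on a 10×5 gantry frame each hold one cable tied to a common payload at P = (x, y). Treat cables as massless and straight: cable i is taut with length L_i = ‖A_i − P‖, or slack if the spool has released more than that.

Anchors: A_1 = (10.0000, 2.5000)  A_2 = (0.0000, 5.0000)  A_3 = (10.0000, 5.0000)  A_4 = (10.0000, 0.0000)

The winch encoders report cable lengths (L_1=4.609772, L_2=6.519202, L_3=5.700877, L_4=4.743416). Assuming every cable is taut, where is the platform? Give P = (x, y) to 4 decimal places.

expand ‖A_i−P‖²=L_i² and subtract eq 1 (q_i ≔ ‖A_i‖²−L_i²)
q_1 = 100.0000+6.2500−21.2500 = 85.0000
eq1−eq2 → [20.0000  -5.0000]·P = 102.5000
eq1−eq3 → [0.0000  -5.0000]·P = -7.5000
eq1−eq4 → [0.0000  5.0000]·P = 7.5000
2×2 solve → P = (5.5000, 1.5000)
check cable 4: ‖A_4−P‖² = 22.5000 ≈ L_4² = 22.5000 ✓

(5.5000, 1.5000)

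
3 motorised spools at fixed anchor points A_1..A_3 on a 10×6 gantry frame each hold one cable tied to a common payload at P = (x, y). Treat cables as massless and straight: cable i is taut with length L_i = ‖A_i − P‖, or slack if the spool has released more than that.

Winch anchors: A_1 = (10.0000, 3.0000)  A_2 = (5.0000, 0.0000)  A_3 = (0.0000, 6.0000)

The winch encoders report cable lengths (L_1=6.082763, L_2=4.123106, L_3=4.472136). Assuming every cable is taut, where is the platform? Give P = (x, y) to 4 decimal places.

circle eqns → linear via eq_j − eq_1; set q_j = A_j·A_j − L_j²
q_1 = 100.0000+9.0000−37.0000 = 72.0000
10.0000·x + 6.0000·y = q_1−q_2 = 64.0000
20.0000·x − 6.0000·y = q_1−q_3 = 56.0000
solve first two rows → x=4.0000, y=4.0000

(4.0000, 4.0000)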